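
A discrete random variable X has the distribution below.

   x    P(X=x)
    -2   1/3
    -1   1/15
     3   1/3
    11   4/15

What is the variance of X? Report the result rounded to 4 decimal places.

26.4267

E[X] = (1/3)·(-2) + (1/15)·(-1) + (1/3)·3 + (4/15)·11 = 16/5
E[X²] = (1/3)·4 + (1/15)·1 + (1/3)·9 + (4/15)·121 = 110/3
Var(X) = 110/3 − (16/5)² = 1982/75 ≈ 26.4267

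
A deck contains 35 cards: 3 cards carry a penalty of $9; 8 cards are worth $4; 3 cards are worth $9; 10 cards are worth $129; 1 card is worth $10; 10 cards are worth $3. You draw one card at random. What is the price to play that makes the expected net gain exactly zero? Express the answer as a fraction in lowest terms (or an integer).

E[payout] = (3/35)·(-9) + (8/35)·4 + (3/35)·9 + (10/35)·129 + (1/35)·10 + (10/35)·3 = 1362/35
Fair fee = E[payout] = 1362/35

1362/35 dollars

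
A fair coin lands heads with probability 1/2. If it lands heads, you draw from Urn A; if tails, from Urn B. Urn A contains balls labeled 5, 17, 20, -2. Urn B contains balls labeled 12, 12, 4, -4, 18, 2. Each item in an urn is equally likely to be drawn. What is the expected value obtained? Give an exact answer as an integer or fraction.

26/3

E[X | Urn A] = (5 + 17 + 20 − 2)/4 = 10
E[X | Urn B] = (12 + 12 + 4 − 4 + 18 + 2)/6 = 22/3
E[X] = (1/2)·10 + (1/2)·22/3 = 26/3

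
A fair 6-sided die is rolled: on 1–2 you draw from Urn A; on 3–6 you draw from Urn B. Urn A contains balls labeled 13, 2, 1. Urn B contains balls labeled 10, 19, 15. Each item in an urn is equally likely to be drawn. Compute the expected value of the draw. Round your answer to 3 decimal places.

11.556

E[X | Urn A] = (13 + 2 + 1)/3 = 16/3
E[X | Urn B] = (10 + 19 + 15)/3 = 44/3
E[X] = (1/3)·16/3 + (2/3)·44/3 = 104/9 ≈ 11.556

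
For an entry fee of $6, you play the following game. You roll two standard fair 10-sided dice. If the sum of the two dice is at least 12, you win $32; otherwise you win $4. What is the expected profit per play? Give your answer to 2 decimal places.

E[payout] = (11/20)·4 + (9/20)·32 = 83/5
Expected profit = 83/5 − 6 = 53/5 ≈ $10.60

$10.60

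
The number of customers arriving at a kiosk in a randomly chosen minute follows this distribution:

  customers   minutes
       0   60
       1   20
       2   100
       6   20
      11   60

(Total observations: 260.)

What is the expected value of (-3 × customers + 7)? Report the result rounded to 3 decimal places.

-4.538

Total = 260, so P(customers=0) = 60/260, etc.
E[-3x+7] = (3/13)·7 + (1/13)·4 + (5/13)·1 + (1/13)·(-11) + (3/13)·(-26)
     = -59/13 ≈ -4.538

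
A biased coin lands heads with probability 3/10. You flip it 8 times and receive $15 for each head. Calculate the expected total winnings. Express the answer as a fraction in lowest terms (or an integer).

$36

E[#heads] = 8·3/10 = 12/5 (linearity over flips).
E[winnings] = 15·12/5 = 36.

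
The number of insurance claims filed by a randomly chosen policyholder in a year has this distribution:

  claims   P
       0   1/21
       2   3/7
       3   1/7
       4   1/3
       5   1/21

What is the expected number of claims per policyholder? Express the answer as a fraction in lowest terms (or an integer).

20/7

E[X] = (1/21)·0 + (3/7)·2 + (1/7)·3 + (1/3)·4 + (1/21)·5
     = 20/7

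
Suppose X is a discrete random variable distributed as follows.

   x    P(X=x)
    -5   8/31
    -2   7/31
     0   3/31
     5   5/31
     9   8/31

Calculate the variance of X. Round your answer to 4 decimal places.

E[X] = (8/31)·(-5) + (7/31)·(-2) + (3/31)·0 + (5/31)·5 + (8/31)·9 = 43/31
E[X²] = (8/31)·25 + (7/31)·4 + (3/31)·0 + (5/31)·25 + (8/31)·81 = 1001/31
Var(X) = 1001/31 − (43/31)² = 29182/961 ≈ 30.3663

30.3663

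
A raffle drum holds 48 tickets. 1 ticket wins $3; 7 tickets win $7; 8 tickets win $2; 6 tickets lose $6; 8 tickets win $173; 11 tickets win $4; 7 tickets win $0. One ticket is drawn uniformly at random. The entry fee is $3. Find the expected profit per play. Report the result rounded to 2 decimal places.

E[payout] = (1/48)·3 + (7/48)·7 + (8/48)·2 + (6/48)·(-6) + (8/48)·173 + (11/48)·4 + (7/48)·0 = 365/12
Expected profit = 365/12 − 3 = 329/12 ≈ $27.42

$27.42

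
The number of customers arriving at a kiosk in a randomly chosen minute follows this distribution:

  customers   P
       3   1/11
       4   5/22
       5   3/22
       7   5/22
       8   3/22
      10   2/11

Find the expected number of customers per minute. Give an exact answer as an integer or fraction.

E[X] = (1/11)·3 + (5/22)·4 + (3/22)·5 + (5/22)·7 + (3/22)·8 + (2/11)·10
     = 70/11

70/11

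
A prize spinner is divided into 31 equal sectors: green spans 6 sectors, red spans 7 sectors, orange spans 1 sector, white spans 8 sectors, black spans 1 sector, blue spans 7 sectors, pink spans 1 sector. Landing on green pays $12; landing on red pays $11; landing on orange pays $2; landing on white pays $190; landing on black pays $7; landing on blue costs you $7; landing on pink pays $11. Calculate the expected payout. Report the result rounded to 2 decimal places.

E[payout] = (6/31)·12 + (7/31)·11 + (1/31)·2 + (8/31)·190 + (1/31)·7 + (7/31)·(-7) + (1/31)·11 = 1640/31
≈ $52.90

$52.90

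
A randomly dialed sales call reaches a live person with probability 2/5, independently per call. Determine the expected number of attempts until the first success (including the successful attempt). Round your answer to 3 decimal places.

2.500

For a geometric distribution, E[trials] = 1/p = 1/(2/5) = 5/2.
≈ 2.500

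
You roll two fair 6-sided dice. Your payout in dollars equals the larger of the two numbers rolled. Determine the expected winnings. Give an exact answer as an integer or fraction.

Distribution of the larger of the two numbers rolled: 1 w.p. 1/36, 2 w.p. 1/12, 3 w.p. 5/36, 4 w.p. 7/36, 5 w.p. 1/4, 6 w.p. 11/36
E[payout] = (1/36)·1 + (1/12)·2 + (5/36)·3 + (7/36)·4 + (1/4)·5 + (11/36)·6 = 161/36

161/36 dollars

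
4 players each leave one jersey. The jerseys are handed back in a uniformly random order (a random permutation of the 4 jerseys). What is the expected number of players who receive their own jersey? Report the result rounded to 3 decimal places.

1.000

Let Xᵢ = 1 if person i gets their own jersey. For each i, P(Xᵢ=1) = 1/4.
By linearity of expectation, E[X₁+…+X_4] = 4·(1/4) = 1.
≈ 1.000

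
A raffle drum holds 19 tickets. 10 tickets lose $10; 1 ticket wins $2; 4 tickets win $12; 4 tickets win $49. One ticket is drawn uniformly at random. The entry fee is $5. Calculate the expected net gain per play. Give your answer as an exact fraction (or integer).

E[payout] = (10/19)·(-10) + (1/19)·2 + (4/19)·12 + (4/19)·49 = 146/19
Expected profit = 146/19 − 5 = 51/19

51/19 dollars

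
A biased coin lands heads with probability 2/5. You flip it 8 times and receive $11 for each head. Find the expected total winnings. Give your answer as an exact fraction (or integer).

E[#heads] = 8·2/5 = 16/5 (linearity over flips).
E[winnings] = 11·16/5 = 176/5.

176/5 dollars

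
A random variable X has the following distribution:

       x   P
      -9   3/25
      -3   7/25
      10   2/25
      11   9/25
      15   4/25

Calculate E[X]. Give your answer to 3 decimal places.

5.240

E[X] = (3/25)·(-9) + (7/25)·(-3) + (2/25)·10 + (9/25)·11 + (4/25)·15
     = 131/25 ≈ 5.240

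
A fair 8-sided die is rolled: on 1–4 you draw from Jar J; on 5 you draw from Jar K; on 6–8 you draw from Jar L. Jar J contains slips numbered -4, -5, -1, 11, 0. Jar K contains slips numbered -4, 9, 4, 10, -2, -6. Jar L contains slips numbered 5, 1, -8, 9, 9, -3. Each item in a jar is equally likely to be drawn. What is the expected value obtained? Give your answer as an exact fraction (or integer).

E[X | Jar J] = (-4 − 5 − 1 + 11 + 0)/5 = 1/5
E[X | Jar K] = (-4 + 9 + 4 + 10 − 2 − 6)/6 = 11/6
E[X | Jar L] = (5 + 1 − 8 + 9 + 9 − 3)/6 = 13/6
E[X] = (1/2)·1/5 + (1/8)·11/6 + (3/8)·13/6 = 137/120

137/120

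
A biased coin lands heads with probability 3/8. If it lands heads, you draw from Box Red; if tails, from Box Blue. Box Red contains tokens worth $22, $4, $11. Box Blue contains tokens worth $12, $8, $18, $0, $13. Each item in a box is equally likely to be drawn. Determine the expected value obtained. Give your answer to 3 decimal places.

$11.000

E[X | Box Red] = (22 + 4 + 11)/3 = 37/3
E[X | Box Blue] = (12 + 8 + 18 + 0 + 13)/5 = 51/5
E[X] = (3/8)·37/3 + (5/8)·51/5 = 11 ≈ 11.000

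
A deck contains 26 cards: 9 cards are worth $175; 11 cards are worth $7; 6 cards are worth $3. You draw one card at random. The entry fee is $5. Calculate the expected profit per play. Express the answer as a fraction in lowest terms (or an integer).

E[payout] = (9/26)·175 + (11/26)·7 + (6/26)·3 = 835/13
Expected profit = 835/13 − 5 = 770/13

770/13 dollars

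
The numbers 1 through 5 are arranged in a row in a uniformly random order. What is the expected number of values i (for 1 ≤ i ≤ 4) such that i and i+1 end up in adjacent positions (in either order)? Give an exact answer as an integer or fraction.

For each i ∈ {1,…,4}, let Xᵢ = 1 if i and i+1 are adjacent. P(Xᵢ=1) = 2·(5−1)!/5! = 2/5.
By linearity, E[ΣXᵢ] = (4)·(2/5) = 8/5.

8/5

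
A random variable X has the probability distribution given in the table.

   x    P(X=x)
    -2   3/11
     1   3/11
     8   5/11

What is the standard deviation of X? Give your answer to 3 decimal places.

E[X] = 37/11, E[X²] = 335/11
Var(X) = E[X²] − (E[X])² = 335/11 − 1369/121 = 2316/121
SD(X) = √(2316/121) ≈ 4.375

4.375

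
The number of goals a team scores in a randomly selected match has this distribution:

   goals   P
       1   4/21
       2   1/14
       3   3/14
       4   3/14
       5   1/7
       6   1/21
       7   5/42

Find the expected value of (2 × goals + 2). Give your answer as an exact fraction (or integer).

28/3

E[2x+2] = (4/21)·4 + (1/14)·6 + (3/14)·8 + (3/14)·10 + (1/7)·12 + (1/21)·14 + (5/42)·16
     = 28/3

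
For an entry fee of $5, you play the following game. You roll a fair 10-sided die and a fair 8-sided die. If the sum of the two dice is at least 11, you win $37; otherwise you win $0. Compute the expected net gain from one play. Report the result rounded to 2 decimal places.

E[payout] = (11/20)·0 + (9/20)·37 = 333/20
Expected profit = 333/20 − 5 = 233/20 ≈ $11.65

$11.65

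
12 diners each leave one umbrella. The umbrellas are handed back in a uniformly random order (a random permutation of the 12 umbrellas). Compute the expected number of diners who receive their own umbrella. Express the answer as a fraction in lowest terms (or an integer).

Let Xᵢ = 1 if person i gets their own umbrella. For each i, P(Xᵢ=1) = 1/12.
By linearity of expectation, E[X₁+…+X_12] = 12·(1/12) = 1.

1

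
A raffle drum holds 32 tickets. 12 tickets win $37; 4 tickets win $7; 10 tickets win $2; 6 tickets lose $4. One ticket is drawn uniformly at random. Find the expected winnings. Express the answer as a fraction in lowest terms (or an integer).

E[payout] = (12/32)·37 + (4/32)·7 + (10/32)·2 + (6/32)·(-4) = 117/8

117/8 dollars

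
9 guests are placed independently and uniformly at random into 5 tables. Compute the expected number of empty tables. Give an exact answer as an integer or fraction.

Let Xⱼ=1 if table j is empty. P(Xⱼ=1) = ((5-1)/5)^9 = 262144/1953125.
By linearity, E[#empty] = 5·262144/1953125 = 262144/390625.

262144/390625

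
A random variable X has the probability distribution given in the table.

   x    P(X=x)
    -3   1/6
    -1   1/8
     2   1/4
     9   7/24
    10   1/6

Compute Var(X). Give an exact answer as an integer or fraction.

230/9

E[X] = (1/6)·(-3) + (1/8)·(-1) + (1/4)·2 + (7/24)·9 + (1/6)·10 = 25/6
E[X²] = (1/6)·9 + (1/8)·1 + (1/4)·4 + (7/24)·81 + (1/6)·100 = 515/12
Var(X) = 515/12 − (25/6)² = 230/9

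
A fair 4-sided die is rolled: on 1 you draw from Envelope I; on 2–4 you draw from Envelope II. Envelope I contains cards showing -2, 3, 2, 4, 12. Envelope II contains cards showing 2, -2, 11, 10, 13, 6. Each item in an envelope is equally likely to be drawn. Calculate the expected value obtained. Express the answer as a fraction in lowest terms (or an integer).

E[X | Envelope I] = (-2 + 3 + 2 + 4 + 12)/5 = 19/5
E[X | Envelope II] = (2 − 2 + 11 + 10 + 13 + 6)/6 = 20/3
E[X] = (1/4)·19/5 + (3/4)·20/3 = 119/20

119/20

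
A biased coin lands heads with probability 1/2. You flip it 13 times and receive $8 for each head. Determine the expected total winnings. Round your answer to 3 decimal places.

$52.000

E[#heads] = 13·1/2 = 13/2 (linearity over flips).
E[winnings] = 8·13/2 = 52.
≈ 52.000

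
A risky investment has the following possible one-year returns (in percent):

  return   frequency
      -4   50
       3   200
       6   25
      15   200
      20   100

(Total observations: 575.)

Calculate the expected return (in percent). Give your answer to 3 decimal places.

Total = 575, so P(return=-4) = 50/575, etc.
E[X] = (2/23)·(-4) + (8/23)·3 + (1/23)·6 + (8/23)·15 + (4/23)·20
     = 222/23 ≈ 9.652

9.652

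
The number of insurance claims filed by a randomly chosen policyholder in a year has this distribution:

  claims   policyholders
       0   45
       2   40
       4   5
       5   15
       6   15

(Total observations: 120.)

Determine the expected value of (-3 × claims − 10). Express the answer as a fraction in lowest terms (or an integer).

-133/8

Total = 120, so P(claims=0) = 45/120, etc.
E[-3x-10] = (3/8)·(-10) + (1/3)·(-16) + (1/24)·(-22) + (1/8)·(-25) + (1/8)·(-28)
     = -133/8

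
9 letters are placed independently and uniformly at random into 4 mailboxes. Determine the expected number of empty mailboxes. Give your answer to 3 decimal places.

Let Xⱼ=1 if mailbox j is empty. P(Xⱼ=1) = ((4-1)/4)^9 = 19683/262144.
By linearity, E[#empty] = 4·19683/262144 = 19683/65536.
≈ 0.300

0.300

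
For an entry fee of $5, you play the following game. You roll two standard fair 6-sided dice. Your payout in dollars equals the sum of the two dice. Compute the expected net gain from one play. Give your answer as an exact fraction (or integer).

Distribution of the sum of the two dice: 2 w.p. 1/36, 3 w.p. 1/18, 4 w.p. 1/12, 5 w.p. 1/9, 6 w.p. 5/36, 7 w.p. 1/6, …
E[payout] = (1/36)·2 + (1/18)·3 + (1/12)·4 + (1/9)·5 + (5/36)·6 + (1/6)·7 + (5/36)·8 + (1/9)·9 + (1/12)·10 + (1/18)·11 + (1/36)·12 = 7
Expected profit = 7 − 5 = 2

$2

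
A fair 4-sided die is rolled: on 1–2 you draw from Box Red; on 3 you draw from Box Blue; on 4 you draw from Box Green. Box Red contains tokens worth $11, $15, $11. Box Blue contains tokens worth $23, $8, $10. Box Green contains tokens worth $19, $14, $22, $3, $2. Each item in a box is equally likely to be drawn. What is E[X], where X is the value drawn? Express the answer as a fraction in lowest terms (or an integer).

E[X | Box Red] = (11 + 15 + 11)/3 = 37/3
E[X | Box Blue] = (23 + 8 + 10)/3 = 41/3
E[X | Box Green] = (19 + 14 + 22 + 3 + 2)/5 = 12
E[X] = (1/2)·37/3 + (1/4)·41/3 + (1/4)·12 = 151/12

151/12 dollars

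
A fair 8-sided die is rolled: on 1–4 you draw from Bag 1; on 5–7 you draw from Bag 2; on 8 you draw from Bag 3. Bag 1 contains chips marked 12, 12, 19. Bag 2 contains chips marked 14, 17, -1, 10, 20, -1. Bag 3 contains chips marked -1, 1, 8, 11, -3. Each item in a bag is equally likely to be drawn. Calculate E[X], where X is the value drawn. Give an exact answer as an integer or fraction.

2701/240

E[X | Bag 1] = (12 + 12 + 19)/3 = 43/3
E[X | Bag 2] = (14 + 17 − 1 + 10 + 20 − 1)/6 = 59/6
E[X | Bag 3] = (-1 + 1 + 8 + 11 − 3)/5 = 16/5
E[X] = (1/2)·43/3 + (3/8)·59/6 + (1/8)·16/5 = 2701/240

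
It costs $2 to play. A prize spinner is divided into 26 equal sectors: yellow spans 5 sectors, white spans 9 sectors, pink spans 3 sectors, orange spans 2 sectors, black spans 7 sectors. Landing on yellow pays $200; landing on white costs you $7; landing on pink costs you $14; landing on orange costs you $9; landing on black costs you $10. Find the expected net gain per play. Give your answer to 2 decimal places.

E[payout] = (5/26)·200 + (9/26)·(-7) + (3/26)·(-14) + (2/26)·(-9) + (7/26)·(-10) = 807/26
Expected profit = 807/26 − 2 = 755/26 ≈ $29.04

$29.04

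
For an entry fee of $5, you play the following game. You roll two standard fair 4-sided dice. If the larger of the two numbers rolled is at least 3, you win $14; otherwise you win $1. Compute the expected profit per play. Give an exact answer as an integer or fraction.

E[payout] = (1/4)·1 + (3/4)·14 = 43/4
Expected profit = 43/4 − 5 = 23/4

23/4 dollars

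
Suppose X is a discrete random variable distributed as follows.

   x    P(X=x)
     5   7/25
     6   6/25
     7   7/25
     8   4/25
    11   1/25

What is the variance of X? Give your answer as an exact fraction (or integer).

E[X] = (7/25)·5 + (6/25)·6 + (7/25)·7 + (4/25)·8 + (1/25)·11 = 163/25
E[X²] = (7/25)·25 + (6/25)·36 + (7/25)·49 + (4/25)·64 + (1/25)·121 = 1111/25
Var(X) = 1111/25 − (163/25)² = 1206/625

1206/625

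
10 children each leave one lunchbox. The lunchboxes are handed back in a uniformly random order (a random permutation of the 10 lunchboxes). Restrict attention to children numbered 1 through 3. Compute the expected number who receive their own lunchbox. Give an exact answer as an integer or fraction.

Let Xᵢ = 1 if person i gets their own lunchbox. For each i, P(Xᵢ=1) = 1/10.
By linearity of expectation, E[X₁+…+X_3] = 3·(1/10) = 3/10.

3/10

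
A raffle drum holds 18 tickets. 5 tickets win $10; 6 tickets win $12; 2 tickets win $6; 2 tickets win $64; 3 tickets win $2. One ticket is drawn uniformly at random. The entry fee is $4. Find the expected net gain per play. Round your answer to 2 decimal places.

E[payout] = (5/18)·10 + (6/18)·12 + (2/18)·6 + (2/18)·64 + (3/18)·2 = 134/9
Expected profit = 134/9 − 4 = 98/9 ≈ $10.89

$10.89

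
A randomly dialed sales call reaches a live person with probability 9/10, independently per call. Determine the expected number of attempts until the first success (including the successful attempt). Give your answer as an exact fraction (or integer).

For a geometric distribution, E[trials] = 1/p = 1/(9/10) = 10/9.

10/9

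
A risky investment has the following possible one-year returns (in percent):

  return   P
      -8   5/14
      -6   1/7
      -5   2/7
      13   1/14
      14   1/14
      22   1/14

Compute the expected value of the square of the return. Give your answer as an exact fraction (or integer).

E[X²] = (5/14)·64 + (1/7)·36 + (2/7)·25 + (1/14)·169 + (1/14)·196 + (1/14)·484
     = 1341/14

1341/14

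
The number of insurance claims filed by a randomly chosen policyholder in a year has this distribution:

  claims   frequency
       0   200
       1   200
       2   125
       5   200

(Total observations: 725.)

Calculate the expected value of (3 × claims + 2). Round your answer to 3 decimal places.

Total = 725, so P(claims=0) = 200/725, etc.
E[3x+2] = (8/29)·2 + (8/29)·5 + (5/29)·8 + (8/29)·17
     = 8 ≈ 8.000

8.000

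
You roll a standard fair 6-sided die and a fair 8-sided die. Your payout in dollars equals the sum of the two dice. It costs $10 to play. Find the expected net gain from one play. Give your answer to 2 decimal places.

Distribution of the sum of the two dice: 2 w.p. 1/48, 3 w.p. 1/24, 4 w.p. 1/16, 5 w.p. 1/12, 6 w.p. 5/48, 7 w.p. 1/8, …
E[payout] = (1/48)·2 + (1/24)·3 + (1/16)·4 + (1/12)·5 + (5/48)·6 + (1/8)·7 + (1/8)·8 + (1/8)·9 + (5/48)·10 + (1/12)·11 + (1/16)·12 + (1/24)·13 + (1/48)·14 = 8
Expected profit = 8 − 10 = -2 ≈ -$2.00

-$2.00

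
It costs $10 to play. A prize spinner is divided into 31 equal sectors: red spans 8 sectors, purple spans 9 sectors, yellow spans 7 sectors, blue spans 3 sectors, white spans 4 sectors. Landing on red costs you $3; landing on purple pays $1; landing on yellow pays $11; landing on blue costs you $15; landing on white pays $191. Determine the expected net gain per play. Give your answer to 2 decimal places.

$15.19

E[payout] = (8/31)·(-3) + (9/31)·1 + (7/31)·11 + (3/31)·(-15) + (4/31)·191 = 781/31
Expected profit = 781/31 − 10 = 471/31 ≈ $15.19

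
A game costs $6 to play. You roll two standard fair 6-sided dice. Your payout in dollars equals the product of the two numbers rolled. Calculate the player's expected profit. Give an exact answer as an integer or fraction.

25/4 dollars

Distribution of the product of the two numbers rolled: 1 w.p. 1/36, 2 w.p. 1/18, 3 w.p. 1/18, 4 w.p. 1/12, 5 w.p. 1/18, 6 w.p. 1/9, …
E[payout] = (1/36)·1 + (1/18)·2 + (1/18)·3 + (1/12)·4 + (1/18)·5 + (1/9)·6 + (1/18)·8 + (1/36)·9 + (1/18)·10 + (1/9)·12 + (1/18)·15 + (1/36)·16 + (1/18)·18 + (1/18)·20 + (1/18)·24 + (1/36)·25 + (1/18)·30 + (1/36)·36 = 49/4
Expected profit = 49/4 − 6 = 25/4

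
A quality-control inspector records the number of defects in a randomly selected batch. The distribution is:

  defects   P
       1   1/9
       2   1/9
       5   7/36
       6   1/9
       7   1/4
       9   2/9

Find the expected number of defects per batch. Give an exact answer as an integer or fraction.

E[X] = (1/9)·1 + (1/9)·2 + (7/36)·5 + (1/9)·6 + (1/4)·7 + (2/9)·9
     = 103/18

103/18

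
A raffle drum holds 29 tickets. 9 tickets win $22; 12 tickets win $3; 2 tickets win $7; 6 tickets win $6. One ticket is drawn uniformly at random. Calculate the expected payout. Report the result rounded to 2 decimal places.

$9.79

E[payout] = (9/29)·22 + (12/29)·3 + (2/29)·7 + (6/29)·6 = 284/29
≈ $9.79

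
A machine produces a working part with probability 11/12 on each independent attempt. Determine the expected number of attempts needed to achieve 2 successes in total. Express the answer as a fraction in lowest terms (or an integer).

By linearity (sum of 2 independent geometric waits), E[trials] = 2/p = 2/(11/12) = 24/11.

24/11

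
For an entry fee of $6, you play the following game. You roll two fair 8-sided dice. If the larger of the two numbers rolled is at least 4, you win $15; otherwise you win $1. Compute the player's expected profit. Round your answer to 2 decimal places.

$7.03

E[payout] = (9/64)·1 + (55/64)·15 = 417/32
Expected profit = 417/32 − 6 = 225/32 ≈ $7.03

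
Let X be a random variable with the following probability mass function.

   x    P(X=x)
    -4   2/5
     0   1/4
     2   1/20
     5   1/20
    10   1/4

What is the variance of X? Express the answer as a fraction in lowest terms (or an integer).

E[X] = (2/5)·(-4) + (1/4)·0 + (1/20)·2 + (1/20)·5 + (1/4)·10 = 5/4
E[X²] = (2/5)·16 + (1/4)·0 + (1/20)·4 + (1/20)·25 + (1/4)·100 = 657/20
Var(X) = 657/20 − (5/4)² = 2503/80

2503/80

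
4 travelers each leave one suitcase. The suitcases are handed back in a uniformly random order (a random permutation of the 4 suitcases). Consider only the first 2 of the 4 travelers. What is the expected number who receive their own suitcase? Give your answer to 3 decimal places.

0.500

Let Xᵢ = 1 if person i gets their own suitcase. For each i, P(Xᵢ=1) = 1/4.
By linearity of expectation, E[X₁+…+X_2] = 2·(1/4) = 1/2.
≈ 0.500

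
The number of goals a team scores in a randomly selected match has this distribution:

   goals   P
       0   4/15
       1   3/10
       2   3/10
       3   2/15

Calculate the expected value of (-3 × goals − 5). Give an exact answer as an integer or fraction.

-89/10

E[-3x-5] = (4/15)·(-5) + (3/10)·(-8) + (3/10)·(-11) + (2/15)·(-14)
     = -89/10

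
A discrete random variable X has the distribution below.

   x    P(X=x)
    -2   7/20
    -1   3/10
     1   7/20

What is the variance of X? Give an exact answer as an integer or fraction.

651/400

E[X] = (7/20)·(-2) + (3/10)·(-1) + (7/20)·1 = -13/20
E[X²] = (7/20)·4 + (3/10)·1 + (7/20)·1 = 41/20
Var(X) = 41/20 − (-13/20)² = 651/400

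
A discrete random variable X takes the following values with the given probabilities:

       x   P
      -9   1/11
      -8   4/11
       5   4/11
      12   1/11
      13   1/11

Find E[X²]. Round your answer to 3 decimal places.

E[X²] = (1/11)·81 + (4/11)·64 + (4/11)·25 + (1/11)·144 + (1/11)·169
     = 750/11 ≈ 68.182

68.182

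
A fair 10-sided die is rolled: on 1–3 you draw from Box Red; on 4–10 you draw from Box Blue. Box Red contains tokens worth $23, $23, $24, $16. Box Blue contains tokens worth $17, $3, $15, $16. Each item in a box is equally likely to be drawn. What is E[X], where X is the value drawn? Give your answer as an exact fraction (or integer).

E[X | Box Red] = (23 + 23 + 24 + 16)/4 = 43/2
E[X | Box Blue] = (17 + 3 + 15 + 16)/4 = 51/4
E[X] = (3/10)·43/2 + (7/10)·51/4 = 123/8

123/8 dollars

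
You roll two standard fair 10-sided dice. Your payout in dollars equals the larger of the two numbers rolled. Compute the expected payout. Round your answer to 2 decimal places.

Distribution of the larger of the two numbers rolled: 1 w.p. 1/100, 2 w.p. 3/100, 3 w.p. 1/20, 4 w.p. 7/100, 5 w.p. 9/100, 6 w.p. 11/100, …
E[payout] = (1/100)·1 + (3/100)·2 + (1/20)·3 + (7/100)·4 + (9/100)·5 + (11/100)·6 + (13/100)·7 + (3/20)·8 + (17/100)·9 + (19/100)·10 = 143/20
≈ $7.15

$7.15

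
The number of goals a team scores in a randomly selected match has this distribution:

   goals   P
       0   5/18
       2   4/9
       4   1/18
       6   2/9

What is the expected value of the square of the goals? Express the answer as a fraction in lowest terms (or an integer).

32/3

E[X²] = (5/18)·0 + (4/9)·4 + (1/18)·16 + (2/9)·36
     = 32/3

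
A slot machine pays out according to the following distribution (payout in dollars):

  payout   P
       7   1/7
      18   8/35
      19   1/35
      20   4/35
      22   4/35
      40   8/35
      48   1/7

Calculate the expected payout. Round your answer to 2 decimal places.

E[X] = (1/7)·7 + (8/35)·18 + (1/35)·19 + (4/35)·20 + (4/35)·22 + (8/35)·40 + (1/7)·48
     = 926/35 ≈ 26.46

$26.46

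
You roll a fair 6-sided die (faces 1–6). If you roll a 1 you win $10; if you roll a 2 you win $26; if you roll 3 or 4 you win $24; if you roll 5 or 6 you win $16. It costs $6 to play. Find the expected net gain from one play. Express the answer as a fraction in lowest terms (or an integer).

E[payout] = (1/6)·10 + (1/3)·16 + (1/3)·24 + (1/6)·26 = 58/3
Expected profit = 58/3 − 6 = 40/3

40/3 dollars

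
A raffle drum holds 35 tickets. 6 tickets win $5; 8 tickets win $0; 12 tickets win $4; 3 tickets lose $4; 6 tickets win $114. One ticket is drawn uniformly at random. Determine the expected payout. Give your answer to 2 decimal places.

E[payout] = (6/35)·5 + (8/35)·0 + (12/35)·4 + (3/35)·(-4) + (6/35)·114 = 150/7
≈ $21.43

$21.43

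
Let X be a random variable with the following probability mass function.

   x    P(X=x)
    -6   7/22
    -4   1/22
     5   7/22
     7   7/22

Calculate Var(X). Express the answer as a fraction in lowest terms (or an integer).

3962/121

E[X] = (7/22)·(-6) + (1/22)·(-4) + (7/22)·5 + (7/22)·7 = 19/11
E[X²] = (7/22)·36 + (1/22)·16 + (7/22)·25 + (7/22)·49 = 393/11
Var(X) = 393/11 − (19/11)² = 3962/121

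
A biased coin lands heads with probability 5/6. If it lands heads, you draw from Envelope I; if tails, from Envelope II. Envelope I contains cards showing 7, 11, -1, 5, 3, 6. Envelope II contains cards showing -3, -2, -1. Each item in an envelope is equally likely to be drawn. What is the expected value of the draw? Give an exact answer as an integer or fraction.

143/36

E[X | Envelope I] = (7 + 11 − 1 + 5 + 3 + 6)/6 = 31/6
E[X | Envelope II] = (-3 − 2 − 1)/3 = -2
E[X] = (5/6)·31/6 + (1/6)·(-2) = 143/36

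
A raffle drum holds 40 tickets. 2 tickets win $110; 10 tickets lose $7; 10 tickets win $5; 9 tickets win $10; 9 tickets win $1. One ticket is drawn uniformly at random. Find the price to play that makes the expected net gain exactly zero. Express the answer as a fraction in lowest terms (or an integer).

E[payout] = (2/40)·110 + (10/40)·(-7) + (10/40)·5 + (9/40)·10 + (9/40)·1 = 299/40
Fair fee = E[payout] = 299/40

299/40 dollars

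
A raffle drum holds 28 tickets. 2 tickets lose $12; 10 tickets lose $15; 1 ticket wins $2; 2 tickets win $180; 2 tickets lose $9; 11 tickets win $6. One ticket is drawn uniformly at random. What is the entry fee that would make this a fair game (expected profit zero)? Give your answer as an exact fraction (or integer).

59/7 dollars

E[payout] = (2/28)·(-12) + (10/28)·(-15) + (1/28)·2 + (2/28)·180 + (2/28)·(-9) + (11/28)·6 = 59/7
Fair fee = E[payout] = 59/7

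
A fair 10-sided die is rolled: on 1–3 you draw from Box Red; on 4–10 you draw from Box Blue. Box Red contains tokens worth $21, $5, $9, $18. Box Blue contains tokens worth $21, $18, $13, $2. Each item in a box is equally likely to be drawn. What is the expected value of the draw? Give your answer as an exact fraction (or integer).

E[X | Box Red] = (21 + 5 + 9 + 18)/4 = 53/4
E[X | Box Blue] = (21 + 18 + 13 + 2)/4 = 27/2
E[X] = (3/10)·53/4 + (7/10)·27/2 = 537/40

537/40 dollars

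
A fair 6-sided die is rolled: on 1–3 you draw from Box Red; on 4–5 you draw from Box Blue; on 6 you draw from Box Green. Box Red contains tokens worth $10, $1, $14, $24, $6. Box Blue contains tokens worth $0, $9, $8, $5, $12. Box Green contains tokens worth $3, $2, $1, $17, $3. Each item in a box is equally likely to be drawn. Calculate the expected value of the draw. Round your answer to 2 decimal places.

E[X | Box Red] = (10 + 1 + 14 + 24 + 6)/5 = 11
E[X | Box Blue] = (0 + 9 + 8 + 5 + 12)/5 = 34/5
E[X | Box Green] = (3 + 2 + 1 + 17 + 3)/5 = 26/5
E[X] = (1/2)·11 + (1/3)·34/5 + (1/6)·26/5 = 259/30 ≈ 8.63

$8.63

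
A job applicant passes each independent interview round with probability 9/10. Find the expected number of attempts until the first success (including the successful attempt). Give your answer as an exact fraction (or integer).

For a geometric distribution, E[trials] = 1/p = 1/(9/10) = 10/9.

10/9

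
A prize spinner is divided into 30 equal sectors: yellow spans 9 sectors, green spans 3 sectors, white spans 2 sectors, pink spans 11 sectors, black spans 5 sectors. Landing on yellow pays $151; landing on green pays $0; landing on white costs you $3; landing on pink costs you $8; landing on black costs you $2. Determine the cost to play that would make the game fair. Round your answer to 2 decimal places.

$41.83

E[payout] = (9/30)·151 + (3/30)·0 + (2/30)·(-3) + (11/30)·(-8) + (5/30)·(-2) = 251/6
Fair fee = E[payout] = 251/6 ≈ $41.83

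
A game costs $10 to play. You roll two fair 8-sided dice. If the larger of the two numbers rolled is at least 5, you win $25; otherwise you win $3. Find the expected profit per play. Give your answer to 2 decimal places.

E[payout] = (1/4)·3 + (3/4)·25 = 39/2
Expected profit = 39/2 − 10 = 19/2 ≈ $9.50

$9.50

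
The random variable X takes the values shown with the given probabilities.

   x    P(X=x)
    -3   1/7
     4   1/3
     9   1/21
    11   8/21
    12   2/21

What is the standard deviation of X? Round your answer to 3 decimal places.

5.083

E[X] = 20/3, E[X²] = 492/7
Var(X) = E[X²] − (E[X])² = 492/7 − 400/9 = 1628/63
SD(X) = √(1628/63) ≈ 5.083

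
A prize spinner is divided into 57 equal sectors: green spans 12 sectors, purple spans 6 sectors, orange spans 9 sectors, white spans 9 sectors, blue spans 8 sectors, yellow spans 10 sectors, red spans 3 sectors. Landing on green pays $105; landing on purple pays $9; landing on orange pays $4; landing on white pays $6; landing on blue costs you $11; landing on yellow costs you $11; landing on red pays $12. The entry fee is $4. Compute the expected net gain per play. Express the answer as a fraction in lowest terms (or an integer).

E[payout] = (12/57)·105 + (6/57)·9 + (9/57)·4 + (9/57)·6 + (8/57)·(-11) + (10/57)·(-11) + (3/57)·12 = 414/19
Expected profit = 414/19 − 4 = 338/19

338/19 dollars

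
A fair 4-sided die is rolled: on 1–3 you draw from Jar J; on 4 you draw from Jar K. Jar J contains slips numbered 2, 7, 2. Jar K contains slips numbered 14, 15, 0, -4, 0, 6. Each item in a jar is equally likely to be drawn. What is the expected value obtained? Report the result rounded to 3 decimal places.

E[X | Jar J] = (2 + 7 + 2)/3 = 11/3
E[X | Jar K] = (14 + 15 + 0 − 4 + 0 + 6)/6 = 31/6
E[X] = (3/4)·11/3 + (1/4)·31/6 = 97/24 ≈ 4.042

4.042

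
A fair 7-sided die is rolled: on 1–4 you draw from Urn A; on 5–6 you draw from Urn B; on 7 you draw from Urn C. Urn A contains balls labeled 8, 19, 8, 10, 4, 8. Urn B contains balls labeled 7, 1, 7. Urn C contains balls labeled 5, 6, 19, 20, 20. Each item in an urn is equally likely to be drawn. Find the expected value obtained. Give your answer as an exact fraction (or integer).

E[X | Urn A] = (8 + 19 + 8 + 10 + 4 + 8)/6 = 19/2
E[X | Urn B] = (7 + 1 + 7)/3 = 5
E[X | Urn C] = (5 + 6 + 19 + 20 + 20)/5 = 14
E[X] = (4/7)·19/2 + (2/7)·5 + (1/7)·14 = 62/7

62/7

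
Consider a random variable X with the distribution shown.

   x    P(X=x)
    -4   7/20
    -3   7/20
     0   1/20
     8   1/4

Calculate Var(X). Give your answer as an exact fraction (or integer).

9819/400

E[X] = (7/20)·(-4) + (7/20)·(-3) + (1/20)·0 + (1/4)·8 = -9/20
E[X²] = (7/20)·16 + (7/20)·9 + (1/20)·0 + (1/4)·64 = 99/4
Var(X) = 99/4 − (-9/20)² = 9819/400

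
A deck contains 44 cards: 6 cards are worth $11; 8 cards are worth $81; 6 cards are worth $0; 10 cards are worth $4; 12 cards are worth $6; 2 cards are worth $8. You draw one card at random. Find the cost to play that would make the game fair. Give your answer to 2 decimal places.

$19.14

E[payout] = (6/44)·11 + (8/44)·81 + (6/44)·0 + (10/44)·4 + (12/44)·6 + (2/44)·8 = 421/22
Fair fee = E[payout] = 421/22 ≈ $19.14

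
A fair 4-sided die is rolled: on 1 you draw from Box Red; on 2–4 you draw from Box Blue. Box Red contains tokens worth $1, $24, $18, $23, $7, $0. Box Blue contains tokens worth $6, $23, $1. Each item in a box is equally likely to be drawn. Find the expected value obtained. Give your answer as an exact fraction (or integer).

E[X | Box Red] = (1 + 24 + 18 + 23 + 7 + 0)/6 = 73/6
E[X | Box Blue] = (6 + 23 + 1)/3 = 10
E[X] = (1/4)·73/6 + (3/4)·10 = 253/24

253/24 dollars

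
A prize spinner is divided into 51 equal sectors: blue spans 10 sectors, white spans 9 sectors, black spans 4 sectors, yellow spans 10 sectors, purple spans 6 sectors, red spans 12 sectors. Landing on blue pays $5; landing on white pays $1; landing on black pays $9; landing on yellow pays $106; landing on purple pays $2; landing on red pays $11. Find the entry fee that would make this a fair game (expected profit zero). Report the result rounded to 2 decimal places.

E[payout] = (10/51)·5 + (9/51)·1 + (4/51)·9 + (10/51)·106 + (6/51)·2 + (12/51)·11 = 433/17
Fair fee = E[payout] = 433/17 ≈ $25.47

$25.47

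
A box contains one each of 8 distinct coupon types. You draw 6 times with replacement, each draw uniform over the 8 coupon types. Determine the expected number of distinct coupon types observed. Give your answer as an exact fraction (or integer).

144495/32768

Let Xⱼ=1 if type j appears at least once. P(Xⱼ=1) = 1 − ((8−1)/8)^6 = 144495/262144.
E[#distinct] = 8·144495/262144 = 144495/32768.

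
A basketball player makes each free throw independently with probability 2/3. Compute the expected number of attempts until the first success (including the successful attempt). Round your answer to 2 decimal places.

For a geometric distribution, E[trials] = 1/p = 1/(2/3) = 3/2.
≈ 1.50

1.50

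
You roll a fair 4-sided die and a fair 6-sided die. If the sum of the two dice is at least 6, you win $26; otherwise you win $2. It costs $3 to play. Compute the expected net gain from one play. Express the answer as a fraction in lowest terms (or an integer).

E[payout] = (5/12)·2 + (7/12)·26 = 16
Expected profit = 16 − 3 = 13

$13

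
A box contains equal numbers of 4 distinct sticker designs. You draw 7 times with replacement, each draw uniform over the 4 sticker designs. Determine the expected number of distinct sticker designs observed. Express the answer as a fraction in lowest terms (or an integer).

Let Xⱼ=1 if type j appears at least once. P(Xⱼ=1) = 1 − ((4−1)/4)^7 = 14197/16384.
E[#distinct] = 4·14197/16384 = 14197/4096.

14197/4096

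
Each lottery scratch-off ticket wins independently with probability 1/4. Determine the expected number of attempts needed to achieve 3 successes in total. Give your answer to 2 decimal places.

12.00

By linearity (sum of 3 independent geometric waits), E[trials] = 3/p = 3/(1/4) = 12.
≈ 12.00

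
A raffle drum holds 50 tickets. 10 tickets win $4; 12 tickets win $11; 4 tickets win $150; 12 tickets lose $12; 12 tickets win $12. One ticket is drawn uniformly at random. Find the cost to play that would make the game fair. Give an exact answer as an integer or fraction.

E[payout] = (10/50)·4 + (12/50)·11 + (4/50)·150 + (12/50)·(-12) + (12/50)·12 = 386/25
Fair fee = E[payout] = 386/25

386/25 dollars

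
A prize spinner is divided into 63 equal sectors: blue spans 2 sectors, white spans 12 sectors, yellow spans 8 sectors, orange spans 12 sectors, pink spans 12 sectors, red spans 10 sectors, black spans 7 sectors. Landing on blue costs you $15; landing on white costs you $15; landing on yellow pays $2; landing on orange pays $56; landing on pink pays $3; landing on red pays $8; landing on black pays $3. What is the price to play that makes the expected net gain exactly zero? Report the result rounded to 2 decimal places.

E[payout] = (2/63)·(-15) + (12/63)·(-15) + (8/63)·2 + (12/63)·56 + (12/63)·3 + (10/63)·8 + (7/63)·3 = 205/21
Fair fee = E[payout] = 205/21 ≈ $9.76

$9.76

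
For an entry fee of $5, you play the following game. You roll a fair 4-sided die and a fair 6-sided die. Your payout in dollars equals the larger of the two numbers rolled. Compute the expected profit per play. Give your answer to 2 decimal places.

Distribution of the larger of the two numbers rolled: 1 w.p. 1/24, 2 w.p. 1/8, 3 w.p. 5/24, 4 w.p. 7/24, 5 w.p. 1/6, 6 w.p. 1/6
E[payout] = (1/24)·1 + (1/8)·2 + (5/24)·3 + (7/24)·4 + (1/6)·5 + (1/6)·6 = 47/12
Expected profit = 47/12 − 5 = -13/12 ≈ -$1.08

-$1.08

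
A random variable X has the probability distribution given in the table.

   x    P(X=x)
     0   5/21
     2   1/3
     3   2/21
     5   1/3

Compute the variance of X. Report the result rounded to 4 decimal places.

3.6644

E[X] = (5/21)·0 + (1/3)·2 + (2/21)·3 + (1/3)·5 = 55/21
E[X²] = (5/21)·0 + (1/3)·4 + (2/21)·9 + (1/3)·25 = 221/21
Var(X) = 221/21 − (55/21)² = 1616/441 ≈ 3.6644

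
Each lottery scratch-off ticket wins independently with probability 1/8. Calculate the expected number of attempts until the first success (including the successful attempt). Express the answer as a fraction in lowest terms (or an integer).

8

For a geometric distribution, E[trials] = 1/p = 1/(1/8) = 8.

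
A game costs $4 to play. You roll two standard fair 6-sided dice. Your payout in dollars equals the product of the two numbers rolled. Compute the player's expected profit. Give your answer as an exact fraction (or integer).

33/4 dollars

Distribution of the product of the two numbers rolled: 1 w.p. 1/36, 2 w.p. 1/18, 3 w.p. 1/18, 4 w.p. 1/12, 5 w.p. 1/18, 6 w.p. 1/9, …
E[payout] = (1/36)·1 + (1/18)·2 + (1/18)·3 + (1/12)·4 + (1/18)·5 + (1/9)·6 + (1/18)·8 + (1/36)·9 + (1/18)·10 + (1/9)·12 + (1/18)·15 + (1/36)·16 + (1/18)·18 + (1/18)·20 + (1/18)·24 + (1/36)·25 + (1/18)·30 + (1/36)·36 = 49/4
Expected profit = 49/4 − 4 = 33/4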